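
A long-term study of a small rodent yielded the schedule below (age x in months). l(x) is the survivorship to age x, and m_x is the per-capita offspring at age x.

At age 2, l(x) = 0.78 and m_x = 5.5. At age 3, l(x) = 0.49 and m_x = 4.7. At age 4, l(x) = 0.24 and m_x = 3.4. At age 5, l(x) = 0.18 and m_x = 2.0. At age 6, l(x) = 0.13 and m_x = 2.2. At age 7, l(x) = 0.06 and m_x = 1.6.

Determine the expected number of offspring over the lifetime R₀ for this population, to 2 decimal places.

R₀ = Σ l(x) m_x:
  age 2: 0.78 × 5.5 = 4.2900
  age 3: 0.49 × 4.7 = 2.3030
  age 4: 0.24 × 3.4 = 0.8160
  age 5: 0.18 × 2.0 = 0.3600
  age 6: 0.13 × 2.2 = 0.2860
  age 7: 0.06 × 1.6 = 0.0960
R₀ = 4.2900 + 2.3030 + 0.8160 + 0.3600 + 0.2860 + 0.0960 = 8.1510

8.15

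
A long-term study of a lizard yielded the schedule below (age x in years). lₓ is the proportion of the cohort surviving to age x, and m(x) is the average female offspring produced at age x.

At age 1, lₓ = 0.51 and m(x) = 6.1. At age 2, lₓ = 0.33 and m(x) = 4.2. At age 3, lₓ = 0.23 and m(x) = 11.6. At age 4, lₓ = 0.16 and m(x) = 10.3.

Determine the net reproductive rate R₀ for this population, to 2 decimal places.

8.81

R₀ = Σ lₓ m(x):
  age 1: 0.51 × 6.1 = 3.1110
  age 2: 0.33 × 4.2 = 1.3860
  age 3: 0.23 × 11.6 = 2.6680
  age 4: 0.16 × 10.3 = 1.6480
R₀ = 3.1110 + 1.3860 + 2.6680 + 1.6480 = 8.8130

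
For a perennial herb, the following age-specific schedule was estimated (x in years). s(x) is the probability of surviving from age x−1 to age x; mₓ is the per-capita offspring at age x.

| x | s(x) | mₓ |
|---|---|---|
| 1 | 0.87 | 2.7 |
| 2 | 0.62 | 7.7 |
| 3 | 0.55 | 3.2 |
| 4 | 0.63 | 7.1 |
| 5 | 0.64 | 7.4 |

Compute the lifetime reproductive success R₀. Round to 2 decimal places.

Survivorship from birth: l_x = s_1·s_2·…·s_x.
  l_1 = 0.87000
  l_2 = 0.53940
  l_3 = 0.29667
  l_4 = 0.18690
  l_5 = 0.11962
R₀ = Σ l_x mₓ:
  age 1: 0.87000 × 2.7 = 2.3490
  age 2: 0.53940 × 7.7 = 4.1534
  age 3: 0.29667 × 3.2 = 0.9493
  age 4: 0.18690 × 7.1 = 1.3270
  age 5: 0.11962 × 7.4 = 0.8852
R₀ = 2.3490 + 4.1534 + 0.9493 + 1.3270 + 0.8852 = 9.6639

9.66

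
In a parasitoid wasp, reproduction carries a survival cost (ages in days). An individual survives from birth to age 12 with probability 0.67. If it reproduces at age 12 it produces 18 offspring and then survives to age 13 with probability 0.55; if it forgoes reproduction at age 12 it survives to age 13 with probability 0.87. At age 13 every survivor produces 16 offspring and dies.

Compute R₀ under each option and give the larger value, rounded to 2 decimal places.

17.96

breed at age 12: R₀ = 0.67 × (18 + 0.55 × 16) = 0.67 × 26.8000 = 17.9560
delay to age 13: R₀ = 0.67 × (0.87 × 16) = 0.67 × 13.9200 = 9.3264
Higher: breed at age 12 (17.9560).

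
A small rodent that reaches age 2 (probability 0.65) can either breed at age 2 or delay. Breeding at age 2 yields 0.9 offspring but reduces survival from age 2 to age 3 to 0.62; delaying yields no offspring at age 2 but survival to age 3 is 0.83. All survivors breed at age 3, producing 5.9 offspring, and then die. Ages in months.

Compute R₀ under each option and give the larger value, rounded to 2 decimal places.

breed at age 2: R₀ = 0.65 × (0.9 + 0.62 × 5.9) = 0.65 × 4.5580 = 2.9627
delay to age 3: R₀ = 0.65 × (0.83 × 5.9) = 0.65 × 4.8970 = 3.1831
Higher: delay to age 3 (3.1831).

3.18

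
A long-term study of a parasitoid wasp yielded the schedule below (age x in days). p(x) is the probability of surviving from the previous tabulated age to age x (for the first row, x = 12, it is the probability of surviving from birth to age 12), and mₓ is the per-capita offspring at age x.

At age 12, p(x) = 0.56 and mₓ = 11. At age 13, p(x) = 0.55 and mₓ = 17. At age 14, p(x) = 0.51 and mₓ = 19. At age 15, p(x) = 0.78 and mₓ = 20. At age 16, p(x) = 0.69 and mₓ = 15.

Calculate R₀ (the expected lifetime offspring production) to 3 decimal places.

18.099

Survivorship from birth: l_x = p_12·p_13·…·p_x.
  l_12 = 0.56000
  l_13 = 0.30800
  l_14 = 0.15708
  l_15 = 0.12252
  l_16 = 0.08454
R₀ = Σ l_x mₓ:
  age 12: 0.56000 × 11 = 6.1600
  age 13: 0.30800 × 17 = 5.2360
  age 14: 0.15708 × 19 = 2.9845
  age 15: 0.12252 × 20 = 2.4504
  age 16: 0.08454 × 15 = 1.2681
R₀ = 6.1600 + 5.2360 + 2.9845 + 2.4504 + 1.2681 = 18.0990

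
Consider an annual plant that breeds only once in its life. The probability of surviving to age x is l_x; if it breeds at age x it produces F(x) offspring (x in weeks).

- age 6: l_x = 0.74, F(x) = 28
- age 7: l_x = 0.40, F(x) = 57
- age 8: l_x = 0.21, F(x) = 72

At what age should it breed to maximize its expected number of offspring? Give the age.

Expected offspring if breeding at age x = l_x × F(x):
  age 6: 0.74 × 28 = 20.720
  age 7: 0.40 × 57 = 22.800
  age 8: 0.21 × 72 = 15.120
Maximum at age 7 (22.800).

7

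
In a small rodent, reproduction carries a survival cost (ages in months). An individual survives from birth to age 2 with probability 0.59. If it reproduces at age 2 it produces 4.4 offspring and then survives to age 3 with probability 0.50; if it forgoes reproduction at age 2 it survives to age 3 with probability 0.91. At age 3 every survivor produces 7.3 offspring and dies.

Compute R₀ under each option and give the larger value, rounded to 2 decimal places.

4.75

breed at age 2: R₀ = 0.59 × (4.4 + 0.50 × 7.3) = 0.59 × 8.0500 = 4.7495
delay to age 3: R₀ = 0.59 × (0.91 × 7.3) = 0.59 × 6.6430 = 3.9194
Higher: breed at age 2 (4.7495).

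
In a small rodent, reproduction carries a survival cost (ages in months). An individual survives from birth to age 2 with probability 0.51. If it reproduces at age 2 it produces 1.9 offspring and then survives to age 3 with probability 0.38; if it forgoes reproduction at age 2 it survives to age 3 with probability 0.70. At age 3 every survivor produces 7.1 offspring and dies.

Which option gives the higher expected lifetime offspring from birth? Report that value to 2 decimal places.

breed at age 2: R₀ = 0.51 × (1.9 + 0.38 × 7.1) = 0.51 × 4.5980 = 2.3450
delay to age 3: R₀ = 0.51 × (0.70 × 7.1) = 0.51 × 4.9700 = 2.5347
Higher: delay to age 3 (2.5347).

2.53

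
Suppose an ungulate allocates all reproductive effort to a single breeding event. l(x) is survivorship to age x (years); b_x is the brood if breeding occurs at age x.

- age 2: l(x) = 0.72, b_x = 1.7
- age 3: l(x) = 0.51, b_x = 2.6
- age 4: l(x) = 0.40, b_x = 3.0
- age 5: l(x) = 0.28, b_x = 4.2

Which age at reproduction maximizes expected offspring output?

Expected offspring if breeding at age x = l(x) × b_x:
  age 2: 0.72 × 1.7 = 1.224
  age 3: 0.51 × 2.6 = 1.326
  age 4: 0.40 × 3.0 = 1.200
  age 5: 0.28 × 4.2 = 1.176
Maximum at age 3 (1.326).

3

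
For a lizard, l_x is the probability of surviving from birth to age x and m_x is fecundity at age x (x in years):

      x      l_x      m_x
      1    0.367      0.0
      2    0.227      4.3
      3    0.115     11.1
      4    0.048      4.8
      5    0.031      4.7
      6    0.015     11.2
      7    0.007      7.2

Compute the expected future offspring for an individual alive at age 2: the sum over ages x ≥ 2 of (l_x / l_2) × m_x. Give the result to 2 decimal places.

12.54

l_2 = 0.227. Conditional survival from age 2 to x is l_x / l_2.
  x=2: (0.227/0.227) × 4.3 = 4.3000
  x=3: (0.115/0.227) × 11.1 = 5.6233
  x=4: (0.048/0.227) × 4.8 = 1.0150
  x=5: (0.031/0.227) × 4.7 = 0.6419
  x=6: (0.015/0.227) × 11.2 = 0.7401
  x=7: (0.007/0.227) × 7.2 = 0.2220
Sum = 4.3000 + 5.6233 + 1.0150 + 0.6419 + 0.7401 + 0.2220 = 12.5423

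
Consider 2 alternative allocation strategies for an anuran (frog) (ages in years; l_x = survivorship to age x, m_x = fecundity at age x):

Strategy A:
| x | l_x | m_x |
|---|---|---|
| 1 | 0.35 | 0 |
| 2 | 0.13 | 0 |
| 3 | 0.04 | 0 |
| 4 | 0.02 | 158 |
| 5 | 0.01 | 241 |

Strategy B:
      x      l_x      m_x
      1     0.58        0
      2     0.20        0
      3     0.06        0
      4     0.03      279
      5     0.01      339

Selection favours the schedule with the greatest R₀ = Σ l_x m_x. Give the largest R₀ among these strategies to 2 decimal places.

Strategy A: R₀ = 0.35×0 + 0.13×0 + 0.04×0 + 0.02×158 + 0.01×241 = 5.5700
Strategy B: R₀ = 0.58×0 + 0.20×0 + 0.06×0 + 0.03×279 + 0.01×339 = 11.7600
Highest R₀: strategy B with 11.7600.

11.76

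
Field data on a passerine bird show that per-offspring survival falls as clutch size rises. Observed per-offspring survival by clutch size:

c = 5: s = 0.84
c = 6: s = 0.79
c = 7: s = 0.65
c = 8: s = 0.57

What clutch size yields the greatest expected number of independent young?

Expected independent young = c × s(c):
  c=5: 5 × 0.84 = 4.200
  c=6: 6 × 0.79 = 4.740
  c=7: 7 × 0.65 = 4.550
  c=8: 8 × 0.57 = 4.560
Maximum at c = 6 (4.740 independent young).

6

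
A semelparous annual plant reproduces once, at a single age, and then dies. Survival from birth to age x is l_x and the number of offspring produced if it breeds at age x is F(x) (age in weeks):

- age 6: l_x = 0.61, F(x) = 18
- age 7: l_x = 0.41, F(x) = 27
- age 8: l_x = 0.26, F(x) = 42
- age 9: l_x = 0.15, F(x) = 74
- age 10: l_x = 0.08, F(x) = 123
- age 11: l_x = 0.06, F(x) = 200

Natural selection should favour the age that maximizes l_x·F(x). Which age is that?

Expected offspring if breeding at age x = l_x × F(x):
  age 6: 0.61 × 18 = 10.980
  age 7: 0.41 × 27 = 11.070
  age 8: 0.26 × 42 = 10.920
  age 9: 0.15 × 74 = 11.100
  age 10: 0.08 × 123 = 9.840
  age 11: 0.06 × 200 = 12.000
Maximum at age 11 (12.000).

11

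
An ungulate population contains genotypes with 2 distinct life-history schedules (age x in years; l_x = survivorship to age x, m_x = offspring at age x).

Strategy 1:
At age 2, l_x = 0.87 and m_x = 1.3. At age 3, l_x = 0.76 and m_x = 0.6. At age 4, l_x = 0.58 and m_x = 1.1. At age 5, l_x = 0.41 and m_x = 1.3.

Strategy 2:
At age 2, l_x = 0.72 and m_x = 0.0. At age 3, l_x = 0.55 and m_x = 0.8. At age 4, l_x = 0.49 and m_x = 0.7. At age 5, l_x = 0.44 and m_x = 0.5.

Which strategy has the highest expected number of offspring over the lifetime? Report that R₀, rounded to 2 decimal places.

2.76

Strategy 1: R₀ = 0.87×1.3 + 0.76×0.6 + 0.58×1.1 + 0.41×1.3 = 2.7580
Strategy 2: R₀ = 0.72×0.0 + 0.55×0.8 + 0.49×0.7 + 0.44×0.5 = 1.0030
Highest R₀: strategy 1 with 2.7580.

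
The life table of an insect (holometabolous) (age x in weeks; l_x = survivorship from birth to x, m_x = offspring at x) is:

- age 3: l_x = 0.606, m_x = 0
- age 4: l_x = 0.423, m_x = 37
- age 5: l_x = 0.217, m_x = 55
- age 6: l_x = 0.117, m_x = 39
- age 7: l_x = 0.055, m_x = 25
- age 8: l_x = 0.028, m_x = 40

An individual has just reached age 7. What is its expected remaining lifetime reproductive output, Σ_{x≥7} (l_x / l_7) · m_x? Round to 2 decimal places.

l_7 = 0.055. Conditional survival from age 7 to x is l_x / l_7.
  x=7: (0.055/0.055) × 25 = 25.0000
  x=8: (0.028/0.055) × 40 = 20.3636
Sum = 25.0000 + 20.3636 = 45.3636

45.36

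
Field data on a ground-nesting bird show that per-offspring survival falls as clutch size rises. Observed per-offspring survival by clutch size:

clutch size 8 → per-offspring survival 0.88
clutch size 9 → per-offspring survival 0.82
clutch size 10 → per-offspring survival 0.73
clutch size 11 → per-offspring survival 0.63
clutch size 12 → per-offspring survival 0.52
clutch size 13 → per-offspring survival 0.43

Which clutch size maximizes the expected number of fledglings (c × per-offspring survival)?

Expected fledglings = c × s(c):
  c=8: 8 × 0.88 = 7.040
  c=9: 9 × 0.82 = 7.380
  c=10: 10 × 0.73 = 7.300
  c=11: 11 × 0.63 = 6.930
  c=12: 12 × 0.52 = 6.240
  c=13: 13 × 0.43 = 5.590
Maximum at c = 9 (7.380 fledglings).

9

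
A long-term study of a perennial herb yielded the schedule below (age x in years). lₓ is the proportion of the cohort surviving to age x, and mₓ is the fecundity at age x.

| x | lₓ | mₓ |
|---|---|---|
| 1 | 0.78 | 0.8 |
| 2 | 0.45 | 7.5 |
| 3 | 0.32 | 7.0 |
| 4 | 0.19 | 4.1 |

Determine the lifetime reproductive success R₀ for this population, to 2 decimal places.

7.02

R₀ = Σ lₓ mₓ:
  age 1: 0.78 × 0.8 = 0.6240
  age 2: 0.45 × 7.5 = 3.3750
  age 3: 0.32 × 7.0 = 2.2400
  age 4: 0.19 × 4.1 = 0.7790
R₀ = 0.6240 + 3.3750 + 2.2400 + 0.7790 = 7.0180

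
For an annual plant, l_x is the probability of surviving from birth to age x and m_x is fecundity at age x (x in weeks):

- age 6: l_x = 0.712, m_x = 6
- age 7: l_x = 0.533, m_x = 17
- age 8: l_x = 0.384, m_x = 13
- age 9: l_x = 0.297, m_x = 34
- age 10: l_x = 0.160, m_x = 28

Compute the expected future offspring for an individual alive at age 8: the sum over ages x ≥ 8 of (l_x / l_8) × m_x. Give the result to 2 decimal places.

l_8 = 0.384. Conditional survival from age 8 to x is l_x / l_8.
  x=8: (0.384/0.384) × 13 = 13.0000
  x=9: (0.297/0.384) × 34 = 26.2969
  x=10: (0.160/0.384) × 28 = 11.6667
Sum = 13.0000 + 26.2969 + 11.6667 = 50.9635

50.96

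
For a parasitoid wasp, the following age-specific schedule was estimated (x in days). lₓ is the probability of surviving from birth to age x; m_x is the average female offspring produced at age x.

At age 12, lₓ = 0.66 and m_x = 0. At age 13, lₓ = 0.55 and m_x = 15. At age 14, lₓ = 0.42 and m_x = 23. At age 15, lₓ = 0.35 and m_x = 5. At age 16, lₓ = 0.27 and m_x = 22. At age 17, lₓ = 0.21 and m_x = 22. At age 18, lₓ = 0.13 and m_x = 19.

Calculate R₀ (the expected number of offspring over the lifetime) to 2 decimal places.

R₀ = Σ lₓ m_x:
  age 12: 0.66 × 0 = 0.0000
  age 13: 0.55 × 15 = 8.2500
  age 14: 0.42 × 23 = 9.6600
  age 15: 0.35 × 5 = 1.7500
  age 16: 0.27 × 22 = 5.9400
  age 17: 0.21 × 22 = 4.6200
  age 18: 0.13 × 19 = 2.4700
R₀ = 0.0000 + 8.2500 + 9.6600 + 1.7500 + 5.9400 + 4.6200 + 2.4700 = 32.6900

32.69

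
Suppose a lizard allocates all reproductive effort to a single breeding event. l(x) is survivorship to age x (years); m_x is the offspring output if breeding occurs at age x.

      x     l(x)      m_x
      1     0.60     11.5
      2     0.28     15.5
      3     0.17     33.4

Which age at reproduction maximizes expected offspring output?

1

Expected offspring if breeding at age x = l(x) × m_x:
  age 1: 0.60 × 11.5 = 6.900
  age 2: 0.28 × 15.5 = 4.340
  age 3: 0.17 × 33.4 = 5.678
Maximum at age 1 (6.900).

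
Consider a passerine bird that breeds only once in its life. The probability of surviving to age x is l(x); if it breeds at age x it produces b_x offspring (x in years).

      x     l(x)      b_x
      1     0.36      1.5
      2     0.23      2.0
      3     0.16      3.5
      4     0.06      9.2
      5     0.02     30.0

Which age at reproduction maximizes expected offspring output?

5

Expected offspring if breeding at age x = l(x) × b_x:
  age 1: 0.36 × 1.5 = 0.540
  age 2: 0.23 × 2.0 = 0.460
  age 3: 0.16 × 3.5 = 0.560
  age 4: 0.06 × 9.2 = 0.552
  age 5: 0.02 × 30.0 = 0.600
Maximum at age 5 (0.600).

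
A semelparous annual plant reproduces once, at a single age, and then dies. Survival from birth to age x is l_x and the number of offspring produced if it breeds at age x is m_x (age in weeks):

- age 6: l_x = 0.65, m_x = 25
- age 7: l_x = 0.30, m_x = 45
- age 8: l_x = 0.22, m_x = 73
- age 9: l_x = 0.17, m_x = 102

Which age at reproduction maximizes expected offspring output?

9

Expected offspring if breeding at age x = l_x × m_x:
  age 6: 0.65 × 25 = 16.250
  age 7: 0.30 × 45 = 13.500
  age 8: 0.22 × 73 = 16.060
  age 9: 0.17 × 102 = 17.340
Maximum at age 9 (17.340).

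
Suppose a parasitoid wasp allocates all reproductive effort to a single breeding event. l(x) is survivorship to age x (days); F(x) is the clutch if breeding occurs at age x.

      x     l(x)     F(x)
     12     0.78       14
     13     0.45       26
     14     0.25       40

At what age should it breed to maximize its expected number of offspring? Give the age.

Expected offspring if breeding at age x = l(x) × F(x):
  age 12: 0.78 × 14 = 10.920
  age 13: 0.45 × 26 = 11.700
  age 14: 0.25 × 40 = 10.000
Maximum at age 13 (11.700).

13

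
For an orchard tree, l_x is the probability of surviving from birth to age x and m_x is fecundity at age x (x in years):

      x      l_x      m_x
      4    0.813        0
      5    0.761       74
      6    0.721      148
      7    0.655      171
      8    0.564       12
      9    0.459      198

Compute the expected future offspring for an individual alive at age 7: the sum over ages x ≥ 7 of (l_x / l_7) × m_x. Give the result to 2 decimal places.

320.08

l_7 = 0.655. Conditional survival from age 7 to x is l_x / l_7.
  x=7: (0.655/0.655) × 171 = 171.0000
  x=8: (0.564/0.655) × 12 = 10.3328
  x=9: (0.459/0.655) × 198 = 138.7511
Sum = 171.0000 + 10.3328 + 138.7511 = 320.0840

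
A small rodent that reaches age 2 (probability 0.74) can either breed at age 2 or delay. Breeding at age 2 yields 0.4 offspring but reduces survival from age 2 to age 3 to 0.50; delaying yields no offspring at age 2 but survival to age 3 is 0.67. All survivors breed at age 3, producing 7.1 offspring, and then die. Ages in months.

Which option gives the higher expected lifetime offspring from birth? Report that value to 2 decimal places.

3.52

breed at age 2: R₀ = 0.74 × (0.4 + 0.50 × 7.1) = 0.74 × 3.9500 = 2.9230
delay to age 3: R₀ = 0.74 × (0.67 × 7.1) = 0.74 × 4.7570 = 3.5202
Higher: delay to age 3 (3.5202).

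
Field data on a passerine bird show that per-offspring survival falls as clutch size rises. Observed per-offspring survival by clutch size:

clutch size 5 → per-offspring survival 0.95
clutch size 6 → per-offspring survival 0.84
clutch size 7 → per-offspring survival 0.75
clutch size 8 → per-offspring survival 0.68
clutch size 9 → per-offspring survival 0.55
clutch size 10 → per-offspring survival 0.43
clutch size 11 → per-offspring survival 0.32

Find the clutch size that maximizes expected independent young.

8

Expected independent young = c × s(c):
  c=5: 5 × 0.95 = 4.750
  c=6: 6 × 0.84 = 5.040
  c=7: 7 × 0.75 = 5.250
  c=8: 8 × 0.68 = 5.440
  c=9: 9 × 0.55 = 4.950
  c=10: 10 × 0.43 = 4.300
  c=11: 11 × 0.32 = 3.520
Maximum at c = 8 (5.440 independent young).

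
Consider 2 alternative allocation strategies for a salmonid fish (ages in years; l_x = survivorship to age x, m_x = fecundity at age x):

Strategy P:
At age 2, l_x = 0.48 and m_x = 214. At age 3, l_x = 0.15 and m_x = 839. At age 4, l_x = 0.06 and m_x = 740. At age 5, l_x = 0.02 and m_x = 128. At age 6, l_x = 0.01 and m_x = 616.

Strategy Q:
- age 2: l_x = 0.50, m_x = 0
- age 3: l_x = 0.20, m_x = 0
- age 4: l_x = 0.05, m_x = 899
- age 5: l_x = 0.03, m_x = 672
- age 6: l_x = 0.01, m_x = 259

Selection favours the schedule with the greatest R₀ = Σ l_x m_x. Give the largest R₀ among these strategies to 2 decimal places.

281.69

Strategy P: R₀ = 0.48×214 + 0.15×839 + 0.06×740 + 0.02×128 + 0.01×616 = 281.6900
Strategy Q: R₀ = 0.50×0 + 0.20×0 + 0.05×899 + 0.03×672 + 0.01×259 = 67.7000
Highest R₀: strategy P with 281.6900.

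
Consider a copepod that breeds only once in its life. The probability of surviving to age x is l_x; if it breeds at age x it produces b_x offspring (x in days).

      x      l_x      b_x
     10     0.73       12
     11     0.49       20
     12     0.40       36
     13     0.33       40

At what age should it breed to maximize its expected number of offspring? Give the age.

Expected offspring if breeding at age x = l_x × b_x:
  age 10: 0.73 × 12 = 8.760
  age 11: 0.49 × 20 = 9.800
  age 12: 0.40 × 36 = 14.400
  age 13: 0.33 × 40 = 13.200
Maximum at age 12 (14.400).

12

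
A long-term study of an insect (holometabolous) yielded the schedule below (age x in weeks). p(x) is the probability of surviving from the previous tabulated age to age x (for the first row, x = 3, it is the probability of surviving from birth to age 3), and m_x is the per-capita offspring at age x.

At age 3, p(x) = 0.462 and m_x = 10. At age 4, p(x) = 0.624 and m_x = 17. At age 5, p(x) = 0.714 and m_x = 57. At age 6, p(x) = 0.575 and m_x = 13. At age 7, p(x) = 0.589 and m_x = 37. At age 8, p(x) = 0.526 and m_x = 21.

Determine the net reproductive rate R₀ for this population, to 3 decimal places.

Survivorship from birth: l_x = p_3·p_4·…·p_x.
  l_3 = 0.46200
  l_4 = 0.28829
  l_5 = 0.20584
  l_6 = 0.11836
  l_7 = 0.06971
  l_8 = 0.03667
R₀ = Σ l_x m_x:
  age 3: 0.46200 × 10 = 4.6200
  age 4: 0.28829 × 17 = 4.9009
  age 5: 0.20584 × 57 = 11.7329
  age 6: 0.11836 × 13 = 1.5387
  age 7: 0.06971 × 37 = 2.5793
  age 8: 0.03667 × 21 = 0.7701
R₀ = 4.6200 + 4.9009 + 11.7329 + 1.5387 + 2.5793 + 0.7701 = 26.1418

26.142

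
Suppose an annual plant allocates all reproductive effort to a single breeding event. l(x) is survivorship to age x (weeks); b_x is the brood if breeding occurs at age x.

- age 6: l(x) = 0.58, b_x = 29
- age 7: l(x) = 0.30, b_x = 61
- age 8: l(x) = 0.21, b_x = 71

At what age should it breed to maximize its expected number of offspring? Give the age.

7

Expected offspring if breeding at age x = l(x) × b_x:
  age 6: 0.58 × 29 = 16.820
  age 7: 0.30 × 61 = 18.300
  age 8: 0.21 × 71 = 14.910
Maximum at age 7 (18.300).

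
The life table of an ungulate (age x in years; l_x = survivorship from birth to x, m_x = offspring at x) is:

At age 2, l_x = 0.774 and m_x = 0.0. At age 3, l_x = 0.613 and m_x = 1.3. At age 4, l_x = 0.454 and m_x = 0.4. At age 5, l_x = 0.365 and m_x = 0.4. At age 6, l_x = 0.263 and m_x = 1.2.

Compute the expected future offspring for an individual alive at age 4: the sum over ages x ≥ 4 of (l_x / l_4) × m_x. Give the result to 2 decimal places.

1.42

l_4 = 0.454. Conditional survival from age 4 to x is l_x / l_4.
  x=4: (0.454/0.454) × 0.4 = 0.4000
  x=5: (0.365/0.454) × 0.4 = 0.3216
  x=6: (0.263/0.454) × 1.2 = 0.6952
Sum = 0.4000 + 0.3216 + 0.6952 = 1.4167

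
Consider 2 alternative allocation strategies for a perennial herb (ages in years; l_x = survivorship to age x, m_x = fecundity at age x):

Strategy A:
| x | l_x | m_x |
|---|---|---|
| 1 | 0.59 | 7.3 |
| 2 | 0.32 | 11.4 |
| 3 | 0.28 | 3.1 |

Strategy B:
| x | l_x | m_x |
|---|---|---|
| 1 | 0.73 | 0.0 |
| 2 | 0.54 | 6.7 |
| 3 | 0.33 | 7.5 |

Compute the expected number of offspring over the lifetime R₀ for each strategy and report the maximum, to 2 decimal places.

8.82

Strategy A: R₀ = 0.59×7.3 + 0.32×11.4 + 0.28×3.1 = 8.8230
Strategy B: R₀ = 0.73×0.0 + 0.54×6.7 + 0.33×7.5 = 6.0930
Highest R₀: strategy A with 8.8230.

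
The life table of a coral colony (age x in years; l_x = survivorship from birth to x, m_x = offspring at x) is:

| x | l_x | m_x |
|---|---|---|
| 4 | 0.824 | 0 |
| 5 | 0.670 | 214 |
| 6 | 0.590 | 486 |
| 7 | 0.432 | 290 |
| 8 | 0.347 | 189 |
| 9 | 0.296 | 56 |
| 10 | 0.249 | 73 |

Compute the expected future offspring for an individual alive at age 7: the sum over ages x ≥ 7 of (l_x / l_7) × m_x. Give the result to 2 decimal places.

522.26

l_7 = 0.432. Conditional survival from age 7 to x is l_x / l_7.
  x=7: (0.432/0.432) × 290 = 290.0000
  x=8: (0.347/0.432) × 189 = 151.8125
  x=9: (0.296/0.432) × 56 = 38.3704
  x=10: (0.249/0.432) × 73 = 42.0764
Sum = 290.0000 + 151.8125 + 38.3704 + 42.0764 = 522.2593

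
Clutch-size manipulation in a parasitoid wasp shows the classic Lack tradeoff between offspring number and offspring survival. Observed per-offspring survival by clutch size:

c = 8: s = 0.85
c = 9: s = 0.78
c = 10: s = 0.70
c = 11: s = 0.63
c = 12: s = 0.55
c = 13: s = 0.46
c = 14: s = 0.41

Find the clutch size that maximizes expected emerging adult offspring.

9

Expected emerging adult offspring = c × s(c):
  c=8: 8 × 0.85 = 6.800
  c=9: 9 × 0.78 = 7.020
  c=10: 10 × 0.70 = 7.000
  c=11: 11 × 0.63 = 6.930
  c=12: 12 × 0.55 = 6.600
  c=13: 13 × 0.46 = 5.980
  c=14: 14 × 0.41 = 5.740
Maximum at c = 9 (7.020 emerging adult offspring).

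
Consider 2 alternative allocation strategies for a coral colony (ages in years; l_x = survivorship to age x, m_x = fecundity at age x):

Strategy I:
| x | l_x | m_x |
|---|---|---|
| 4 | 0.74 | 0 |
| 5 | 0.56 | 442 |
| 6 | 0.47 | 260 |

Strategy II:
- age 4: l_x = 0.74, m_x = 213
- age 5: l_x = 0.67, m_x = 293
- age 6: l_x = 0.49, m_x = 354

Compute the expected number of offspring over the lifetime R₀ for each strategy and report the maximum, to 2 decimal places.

Strategy I: R₀ = 0.74×0 + 0.56×442 + 0.47×260 = 369.7200
Strategy II: R₀ = 0.74×213 + 0.67×293 + 0.49×354 = 527.3900
Highest R₀: strategy II with 527.3900.

527.39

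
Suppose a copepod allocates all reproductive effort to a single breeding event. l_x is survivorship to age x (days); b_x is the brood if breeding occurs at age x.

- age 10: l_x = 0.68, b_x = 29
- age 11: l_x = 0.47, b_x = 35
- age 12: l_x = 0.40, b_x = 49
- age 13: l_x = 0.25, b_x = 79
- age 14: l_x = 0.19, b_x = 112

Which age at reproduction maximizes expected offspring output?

Expected offspring if breeding at age x = l_x × b_x:
  age 10: 0.68 × 29 = 19.720
  age 11: 0.47 × 35 = 16.450
  age 12: 0.40 × 49 = 19.600
  age 13: 0.25 × 79 = 19.750
  age 14: 0.19 × 112 = 21.280
Maximum at age 14 (21.280).

14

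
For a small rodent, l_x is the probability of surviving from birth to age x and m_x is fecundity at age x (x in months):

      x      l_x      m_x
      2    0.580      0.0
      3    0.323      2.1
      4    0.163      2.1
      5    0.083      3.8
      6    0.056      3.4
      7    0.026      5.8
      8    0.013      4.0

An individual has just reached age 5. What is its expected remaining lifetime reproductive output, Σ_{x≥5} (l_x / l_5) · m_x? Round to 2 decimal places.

8.54

l_5 = 0.083. Conditional survival from age 5 to x is l_x / l_5.
  x=5: (0.083/0.083) × 3.8 = 3.8000
  x=6: (0.056/0.083) × 3.4 = 2.2940
  x=7: (0.026/0.083) × 5.8 = 1.8169
  x=8: (0.013/0.083) × 4.0 = 0.6265
Sum = 3.8000 + 2.2940 + 1.8169 + 0.6265 = 8.5373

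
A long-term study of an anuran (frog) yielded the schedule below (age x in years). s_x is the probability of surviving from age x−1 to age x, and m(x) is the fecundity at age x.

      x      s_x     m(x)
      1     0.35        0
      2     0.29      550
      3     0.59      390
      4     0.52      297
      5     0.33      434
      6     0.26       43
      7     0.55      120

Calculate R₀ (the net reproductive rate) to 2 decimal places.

Survivorship from birth: l_x = s_1·s_2·…·s_x.
  l_1 = 0.35000
  l_2 = 0.10150
  l_3 = 0.05988
  l_4 = 0.03114
  l_5 = 0.01028
  l_6 = 0.00267
  l_7 = 0.00147
R₀ = Σ l_x m(x):
  age 1: 0.35000 × 0 = 0.0000
  age 2: 0.10150 × 550 = 55.8250
  age 3: 0.05988 × 390 = 23.3532
  age 4: 0.03114 × 297 = 9.2486
  age 5: 0.01028 × 434 = 4.4615
  age 6: 0.00267 × 43 = 0.1148
  age 7: 0.00147 × 120 = 0.1764
R₀ = 0.0000 + 55.8250 + 23.3532 + 9.2486 + 4.4615 + 0.1148 + 0.1764 = 93.1795

93.18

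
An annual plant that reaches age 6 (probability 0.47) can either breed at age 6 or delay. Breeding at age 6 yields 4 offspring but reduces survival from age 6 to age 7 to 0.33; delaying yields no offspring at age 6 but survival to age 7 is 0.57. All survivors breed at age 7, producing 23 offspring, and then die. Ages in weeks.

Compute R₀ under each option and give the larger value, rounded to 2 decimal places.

6.16

breed at age 6: R₀ = 0.47 × (4 + 0.33 × 23) = 0.47 × 11.5900 = 5.4473
delay to age 7: R₀ = 0.47 × (0.57 × 23) = 0.47 × 13.1100 = 6.1617
Higher: delay to age 7 (6.1617).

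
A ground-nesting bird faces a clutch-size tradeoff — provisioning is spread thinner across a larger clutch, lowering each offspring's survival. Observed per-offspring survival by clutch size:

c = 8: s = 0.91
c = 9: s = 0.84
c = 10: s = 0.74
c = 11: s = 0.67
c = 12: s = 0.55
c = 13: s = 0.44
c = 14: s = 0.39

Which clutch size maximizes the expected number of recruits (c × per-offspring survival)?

Expected recruits = c × s(c):
  c=8: 8 × 0.91 = 7.280
  c=9: 9 × 0.84 = 7.560
  c=10: 10 × 0.74 = 7.400
  c=11: 11 × 0.67 = 7.370
  c=12: 12 × 0.55 = 6.600
  c=13: 13 × 0.44 = 5.720
  c=14: 14 × 0.39 = 5.460
Maximum at c = 9 (7.560 recruits).

9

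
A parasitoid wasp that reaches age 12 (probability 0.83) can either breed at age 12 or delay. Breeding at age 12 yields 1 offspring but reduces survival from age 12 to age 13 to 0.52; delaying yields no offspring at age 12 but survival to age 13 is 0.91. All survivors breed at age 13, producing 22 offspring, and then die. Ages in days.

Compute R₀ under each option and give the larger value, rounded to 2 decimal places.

16.62

breed at age 12: R₀ = 0.83 × (1 + 0.52 × 22) = 0.83 × 12.4400 = 10.3252
delay to age 13: R₀ = 0.83 × (0.91 × 22) = 0.83 × 20.0200 = 16.6166
Higher: delay to age 13 (16.6166).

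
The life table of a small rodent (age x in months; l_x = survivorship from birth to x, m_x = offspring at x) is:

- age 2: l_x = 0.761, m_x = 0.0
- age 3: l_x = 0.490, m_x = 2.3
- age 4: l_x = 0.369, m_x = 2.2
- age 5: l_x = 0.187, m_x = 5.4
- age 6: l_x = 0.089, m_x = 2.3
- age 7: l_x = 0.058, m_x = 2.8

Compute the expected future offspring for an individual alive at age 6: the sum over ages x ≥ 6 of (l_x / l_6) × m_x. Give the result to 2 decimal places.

4.12

l_6 = 0.089. Conditional survival from age 6 to x is l_x / l_6.
  x=6: (0.089/0.089) × 2.3 = 2.3000
  x=7: (0.058/0.089) × 2.8 = 1.8247
Sum = 2.3000 + 1.8247 = 4.1247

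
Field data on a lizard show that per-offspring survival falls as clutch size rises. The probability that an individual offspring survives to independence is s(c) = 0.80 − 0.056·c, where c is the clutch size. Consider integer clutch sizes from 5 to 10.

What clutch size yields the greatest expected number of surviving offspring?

7

Expected surviving offspring = c × s(c):
  c=5: 5 × 0.520 = 2.600
  c=6: 6 × 0.464 = 2.784
  c=7: 7 × 0.408 = 2.856
  c=8: 8 × 0.352 = 2.816
  c=9: 9 × 0.296 = 2.664
  c=10: 10 × 0.240 = 2.400
Maximum at c = 7 (2.856 surviving offspring).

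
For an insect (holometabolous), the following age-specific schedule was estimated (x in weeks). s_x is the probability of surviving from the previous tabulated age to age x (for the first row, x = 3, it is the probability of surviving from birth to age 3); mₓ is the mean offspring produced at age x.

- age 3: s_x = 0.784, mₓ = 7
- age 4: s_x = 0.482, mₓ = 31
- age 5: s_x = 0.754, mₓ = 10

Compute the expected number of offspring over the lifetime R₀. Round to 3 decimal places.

Survivorship from birth: l_x = s_3·s_4·…·s_x.
  l_3 = 0.78400
  l_4 = 0.37789
  l_5 = 0.28493
R₀ = Σ l_x mₓ:
  age 3: 0.78400 × 7 = 5.4880
  age 4: 0.37789 × 31 = 11.7146
  age 5: 0.28493 × 10 = 2.8493
R₀ = 5.4880 + 11.7146 + 2.8493 = 20.0519

20.052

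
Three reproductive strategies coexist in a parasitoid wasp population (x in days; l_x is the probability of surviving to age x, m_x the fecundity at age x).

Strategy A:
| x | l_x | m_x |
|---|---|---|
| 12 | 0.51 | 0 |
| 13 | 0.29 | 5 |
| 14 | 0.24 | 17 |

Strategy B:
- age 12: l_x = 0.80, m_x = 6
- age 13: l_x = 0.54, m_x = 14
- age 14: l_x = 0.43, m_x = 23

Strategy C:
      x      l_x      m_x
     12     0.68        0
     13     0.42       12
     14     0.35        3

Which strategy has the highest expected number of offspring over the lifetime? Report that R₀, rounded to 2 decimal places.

Strategy A: R₀ = 0.51×0 + 0.29×5 + 0.24×17 = 5.5300
Strategy B: R₀ = 0.80×6 + 0.54×14 + 0.43×23 = 22.2500
Strategy C: R₀ = 0.68×0 + 0.42×12 + 0.35×3 = 6.0900
Highest R₀: strategy B with 22.2500.

22.25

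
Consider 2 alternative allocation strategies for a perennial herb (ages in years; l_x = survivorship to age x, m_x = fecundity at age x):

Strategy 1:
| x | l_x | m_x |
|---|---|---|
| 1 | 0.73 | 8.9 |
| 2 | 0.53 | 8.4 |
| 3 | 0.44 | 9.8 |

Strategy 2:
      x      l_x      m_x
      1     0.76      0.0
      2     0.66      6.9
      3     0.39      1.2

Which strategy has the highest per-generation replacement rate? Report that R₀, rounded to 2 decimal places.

Strategy 1: R₀ = 0.73×8.9 + 0.53×8.4 + 0.44×9.8 = 15.2610
Strategy 2: R₀ = 0.76×0.0 + 0.66×6.9 + 0.39×1.2 = 5.0220
Highest R₀: strategy 1 with 15.2610.

15.26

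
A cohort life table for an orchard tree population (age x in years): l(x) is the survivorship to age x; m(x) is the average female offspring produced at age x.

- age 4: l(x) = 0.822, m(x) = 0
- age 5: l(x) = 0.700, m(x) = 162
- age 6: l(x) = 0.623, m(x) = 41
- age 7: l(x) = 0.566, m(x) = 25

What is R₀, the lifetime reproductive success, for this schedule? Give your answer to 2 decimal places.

R₀ = Σ l(x) m(x):
  age 4: 0.822 × 0 = 0.0000
  age 5: 0.700 × 162 = 113.4000
  age 6: 0.623 × 41 = 25.5430
  age 7: 0.566 × 25 = 14.1500
R₀ = 0.0000 + 113.4000 + 25.5430 + 14.1500 = 153.0930

153.09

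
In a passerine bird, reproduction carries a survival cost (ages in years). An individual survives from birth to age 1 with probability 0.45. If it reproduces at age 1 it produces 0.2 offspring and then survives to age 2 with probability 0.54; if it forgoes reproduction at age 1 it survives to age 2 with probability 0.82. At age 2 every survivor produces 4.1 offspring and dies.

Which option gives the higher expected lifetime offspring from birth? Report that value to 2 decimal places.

1.51

breed at age 1: R₀ = 0.45 × (0.2 + 0.54 × 4.1) = 0.45 × 2.4140 = 1.0863
delay to age 2: R₀ = 0.45 × (0.82 × 4.1) = 0.45 × 3.3620 = 1.5129
Higher: delay to age 2 (1.5129).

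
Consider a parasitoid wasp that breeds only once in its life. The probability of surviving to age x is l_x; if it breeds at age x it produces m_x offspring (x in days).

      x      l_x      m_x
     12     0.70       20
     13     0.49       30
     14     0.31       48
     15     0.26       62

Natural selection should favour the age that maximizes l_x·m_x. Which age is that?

15

Expected offspring if breeding at age x = l_x × m_x:
  age 12: 0.70 × 20 = 14.000
  age 13: 0.49 × 30 = 14.700
  age 14: 0.31 × 48 = 14.880
  age 15: 0.26 × 62 = 16.120
Maximum at age 15 (16.120).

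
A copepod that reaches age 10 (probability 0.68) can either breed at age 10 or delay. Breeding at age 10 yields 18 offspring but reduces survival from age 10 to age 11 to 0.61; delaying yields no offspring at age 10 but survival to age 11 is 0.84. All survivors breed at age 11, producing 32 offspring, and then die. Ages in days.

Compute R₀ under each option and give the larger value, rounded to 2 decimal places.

breed at age 10: R₀ = 0.68 × (18 + 0.61 × 32) = 0.68 × 37.5200 = 25.5136
delay to age 11: R₀ = 0.68 × (0.84 × 32) = 0.68 × 26.8800 = 18.2784
Higher: breed at age 10 (25.5136).

25.51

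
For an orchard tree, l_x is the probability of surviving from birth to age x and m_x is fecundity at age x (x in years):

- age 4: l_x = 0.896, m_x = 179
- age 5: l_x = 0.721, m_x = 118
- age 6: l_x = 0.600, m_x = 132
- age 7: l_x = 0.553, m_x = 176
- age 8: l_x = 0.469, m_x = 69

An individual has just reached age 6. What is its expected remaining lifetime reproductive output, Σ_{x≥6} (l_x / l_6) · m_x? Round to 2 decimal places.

l_6 = 0.600. Conditional survival from age 6 to x is l_x / l_6.
  x=6: (0.600/0.600) × 132 = 132.0000
  x=7: (0.553/0.600) × 176 = 162.2133
  x=8: (0.469/0.600) × 69 = 53.9350
Sum = 132.0000 + 162.2133 + 53.9350 = 348.1483

348.15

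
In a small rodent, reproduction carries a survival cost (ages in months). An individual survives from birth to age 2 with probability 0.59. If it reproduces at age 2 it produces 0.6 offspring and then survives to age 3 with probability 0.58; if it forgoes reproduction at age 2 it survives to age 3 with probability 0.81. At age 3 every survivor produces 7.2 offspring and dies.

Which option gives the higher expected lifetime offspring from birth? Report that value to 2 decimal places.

breed at age 2: R₀ = 0.59 × (0.6 + 0.58 × 7.2) = 0.59 × 4.7760 = 2.8178
delay to age 3: R₀ = 0.59 × (0.81 × 7.2) = 0.59 × 5.8320 = 3.4409
Higher: delay to age 3 (3.4409).

3.44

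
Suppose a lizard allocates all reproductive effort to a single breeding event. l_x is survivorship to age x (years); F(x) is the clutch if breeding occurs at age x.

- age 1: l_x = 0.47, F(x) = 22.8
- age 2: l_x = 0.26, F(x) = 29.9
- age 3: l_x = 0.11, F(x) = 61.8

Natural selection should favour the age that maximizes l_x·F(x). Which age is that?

Expected offspring if breeding at age x = l_x × F(x):
  age 1: 0.47 × 22.8 = 10.716
  age 2: 0.26 × 29.9 = 7.774
  age 3: 0.11 × 61.8 = 6.798
Maximum at age 1 (10.716).

1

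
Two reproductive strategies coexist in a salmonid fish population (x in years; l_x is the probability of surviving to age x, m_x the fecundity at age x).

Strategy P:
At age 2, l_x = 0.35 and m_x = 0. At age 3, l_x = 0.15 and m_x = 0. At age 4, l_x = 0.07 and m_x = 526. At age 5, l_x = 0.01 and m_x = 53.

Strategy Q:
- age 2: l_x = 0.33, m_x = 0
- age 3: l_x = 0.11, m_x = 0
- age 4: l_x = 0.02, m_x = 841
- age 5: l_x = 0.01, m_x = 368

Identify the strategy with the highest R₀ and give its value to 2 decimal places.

Strategy P: R₀ = 0.35×0 + 0.15×0 + 0.07×526 + 0.01×53 = 37.3500
Strategy Q: R₀ = 0.33×0 + 0.11×0 + 0.02×841 + 0.01×368 = 20.5000
Highest R₀: strategy P with 37.3500.

37.35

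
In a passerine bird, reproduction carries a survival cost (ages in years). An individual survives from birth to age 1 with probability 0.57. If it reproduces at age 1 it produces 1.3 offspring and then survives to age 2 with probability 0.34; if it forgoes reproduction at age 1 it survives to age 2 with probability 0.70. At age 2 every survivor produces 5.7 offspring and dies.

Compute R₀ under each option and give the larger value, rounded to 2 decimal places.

2.27

breed at age 1: R₀ = 0.57 × (1.3 + 0.34 × 5.7) = 0.57 × 3.2380 = 1.8457
delay to age 2: R₀ = 0.57 × (0.70 × 5.7) = 0.57 × 3.9900 = 2.2743
Higher: delay to age 2 (2.2743).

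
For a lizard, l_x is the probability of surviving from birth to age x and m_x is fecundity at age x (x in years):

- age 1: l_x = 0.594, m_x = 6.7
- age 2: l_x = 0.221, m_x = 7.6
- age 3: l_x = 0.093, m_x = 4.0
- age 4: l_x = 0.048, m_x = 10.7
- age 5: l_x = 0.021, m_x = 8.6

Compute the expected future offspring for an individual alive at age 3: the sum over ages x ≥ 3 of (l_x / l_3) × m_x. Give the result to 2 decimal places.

11.46

l_3 = 0.093. Conditional survival from age 3 to x is l_x / l_3.
  x=3: (0.093/0.093) × 4.0 = 4.0000
  x=4: (0.048/0.093) × 10.7 = 5.5226
  x=5: (0.021/0.093) × 8.6 = 1.9419
Sum = 4.0000 + 5.5226 + 1.9419 = 11.4645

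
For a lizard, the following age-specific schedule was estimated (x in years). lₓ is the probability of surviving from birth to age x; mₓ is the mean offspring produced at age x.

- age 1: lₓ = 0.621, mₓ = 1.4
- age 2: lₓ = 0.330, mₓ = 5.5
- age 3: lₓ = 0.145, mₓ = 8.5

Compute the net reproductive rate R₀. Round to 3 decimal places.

3.917

R₀ = Σ lₓ mₓ:
  age 1: 0.621 × 1.4 = 0.8694
  age 2: 0.330 × 5.5 = 1.8150
  age 3: 0.145 × 8.5 = 1.2325
R₀ = 0.8694 + 1.8150 + 1.2325 = 3.9169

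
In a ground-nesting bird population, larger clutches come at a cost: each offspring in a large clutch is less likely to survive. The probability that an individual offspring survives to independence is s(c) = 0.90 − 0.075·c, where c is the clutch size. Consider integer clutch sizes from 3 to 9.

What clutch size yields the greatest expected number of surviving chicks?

6

Expected surviving chicks = c × s(c):
  c=3: 3 × 0.675 = 2.025
  c=4: 4 × 0.600 = 2.400
  c=5: 5 × 0.525 = 2.625
  c=6: 6 × 0.450 = 2.700
  c=7: 7 × 0.375 = 2.625
  c=8: 8 × 0.300 = 2.400
  c=9: 9 × 0.225 = 2.025
Maximum at c = 6 (2.700 surviving chicks).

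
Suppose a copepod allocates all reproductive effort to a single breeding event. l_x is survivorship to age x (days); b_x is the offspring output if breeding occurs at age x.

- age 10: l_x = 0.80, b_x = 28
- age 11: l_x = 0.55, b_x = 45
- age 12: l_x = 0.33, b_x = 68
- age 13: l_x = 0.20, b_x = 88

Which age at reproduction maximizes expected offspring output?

Expected offspring if breeding at age x = l_x × b_x:
  age 10: 0.80 × 28 = 22.400
  age 11: 0.55 × 45 = 24.750
  age 12: 0.33 × 68 = 22.440
  age 13: 0.20 × 88 = 17.600
Maximum at age 11 (24.750).

11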